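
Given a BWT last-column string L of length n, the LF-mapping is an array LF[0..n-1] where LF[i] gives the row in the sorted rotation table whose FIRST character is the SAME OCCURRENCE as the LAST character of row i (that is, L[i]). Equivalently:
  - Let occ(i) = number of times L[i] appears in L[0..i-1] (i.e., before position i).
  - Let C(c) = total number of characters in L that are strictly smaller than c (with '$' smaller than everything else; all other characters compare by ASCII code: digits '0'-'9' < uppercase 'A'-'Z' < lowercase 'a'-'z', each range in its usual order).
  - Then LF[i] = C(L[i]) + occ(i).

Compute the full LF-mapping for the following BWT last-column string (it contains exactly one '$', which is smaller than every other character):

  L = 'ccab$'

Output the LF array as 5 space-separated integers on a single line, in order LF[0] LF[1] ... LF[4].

Char counts: '$':1, 'a':1, 'b':1, 'c':2
C (first-col start): C('$')=0, C('a')=1, C('b')=2, C('c')=3
L[0]='c': occ=0, LF[0]=C('c')+0=3+0=3
L[1]='c': occ=1, LF[1]=C('c')+1=3+1=4
L[2]='a': occ=0, LF[2]=C('a')+0=1+0=1
L[3]='b': occ=0, LF[3]=C('b')+0=2+0=2
L[4]='$': occ=0, LF[4]=C('$')+0=0+0=0

Answer: 3 4 1 2 0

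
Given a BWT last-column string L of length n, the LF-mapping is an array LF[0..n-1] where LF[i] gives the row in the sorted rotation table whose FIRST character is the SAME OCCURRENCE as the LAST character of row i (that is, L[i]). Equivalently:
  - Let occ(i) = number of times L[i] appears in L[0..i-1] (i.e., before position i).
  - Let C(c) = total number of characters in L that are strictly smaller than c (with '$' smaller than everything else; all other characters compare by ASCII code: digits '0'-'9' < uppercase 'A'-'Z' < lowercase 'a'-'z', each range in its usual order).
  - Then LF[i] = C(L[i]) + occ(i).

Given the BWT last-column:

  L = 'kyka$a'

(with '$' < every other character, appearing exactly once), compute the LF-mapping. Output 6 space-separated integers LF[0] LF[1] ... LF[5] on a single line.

Char counts: '$':1, 'a':2, 'k':2, 'y':1
C (first-col start): C('$')=0, C('a')=1, C('k')=3, C('y')=5
L[0]='k': occ=0, LF[0]=C('k')+0=3+0=3
L[1]='y': occ=0, LF[1]=C('y')+0=5+0=5
L[2]='k': occ=1, LF[2]=C('k')+1=3+1=4
L[3]='a': occ=0, LF[3]=C('a')+0=1+0=1
L[4]='$': occ=0, LF[4]=C('$')+0=0+0=0
L[5]='a': occ=1, LF[5]=C('a')+1=1+1=2

Answer: 3 5 4 1 0 2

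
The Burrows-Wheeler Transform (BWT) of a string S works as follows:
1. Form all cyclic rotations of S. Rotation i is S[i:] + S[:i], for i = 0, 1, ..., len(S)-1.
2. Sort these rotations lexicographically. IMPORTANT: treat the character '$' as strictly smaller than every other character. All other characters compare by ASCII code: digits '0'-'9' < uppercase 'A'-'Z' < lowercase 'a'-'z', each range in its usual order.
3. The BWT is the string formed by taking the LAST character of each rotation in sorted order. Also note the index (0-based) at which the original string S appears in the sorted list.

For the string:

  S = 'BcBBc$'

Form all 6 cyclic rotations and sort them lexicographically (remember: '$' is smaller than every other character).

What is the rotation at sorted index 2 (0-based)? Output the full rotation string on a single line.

All 6 rotations (rotation i = S[i:]+S[:i]):
  rot[0] = BcBBc$
  rot[1] = cBBc$B
  rot[2] = BBc$Bc
  rot[3] = Bc$BcB
  rot[4] = c$BcBB
  rot[5] = $BcBBc
Sorted (with $ < everything):
  sorted[0] = $BcBBc
  sorted[1] = BBc$Bc
  sorted[2] = Bc$BcB
  sorted[3] = BcBBc$
  sorted[4] = c$BcBB
  sorted[5] = cBBc$B
sorted[2] = Bc$BcB

Answer: Bc$BcB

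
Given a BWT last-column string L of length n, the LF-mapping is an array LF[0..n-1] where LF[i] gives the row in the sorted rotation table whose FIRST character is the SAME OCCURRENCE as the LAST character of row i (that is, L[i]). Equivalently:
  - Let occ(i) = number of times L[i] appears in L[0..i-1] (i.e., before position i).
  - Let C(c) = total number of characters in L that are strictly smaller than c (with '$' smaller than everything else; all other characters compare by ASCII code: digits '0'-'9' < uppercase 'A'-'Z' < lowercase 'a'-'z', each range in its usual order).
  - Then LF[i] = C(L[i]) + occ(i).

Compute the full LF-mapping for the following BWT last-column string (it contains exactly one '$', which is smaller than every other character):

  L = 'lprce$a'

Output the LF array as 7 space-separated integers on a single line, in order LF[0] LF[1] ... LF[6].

Answer: 4 5 6 2 3 0 1

Derivation:
Char counts: '$':1, 'a':1, 'c':1, 'e':1, 'l':1, 'p':1, 'r':1
C (first-col start): C('$')=0, C('a')=1, C('c')=2, C('e')=3, C('l')=4, C('p')=5, C('r')=6
L[0]='l': occ=0, LF[0]=C('l')+0=4+0=4
L[1]='p': occ=0, LF[1]=C('p')+0=5+0=5
L[2]='r': occ=0, LF[2]=C('r')+0=6+0=6
L[3]='c': occ=0, LF[3]=C('c')+0=2+0=2
L[4]='e': occ=0, LF[4]=C('e')+0=3+0=3
L[5]='$': occ=0, LF[5]=C('$')+0=0+0=0
L[6]='a': occ=0, LF[6]=C('a')+0=1+0=1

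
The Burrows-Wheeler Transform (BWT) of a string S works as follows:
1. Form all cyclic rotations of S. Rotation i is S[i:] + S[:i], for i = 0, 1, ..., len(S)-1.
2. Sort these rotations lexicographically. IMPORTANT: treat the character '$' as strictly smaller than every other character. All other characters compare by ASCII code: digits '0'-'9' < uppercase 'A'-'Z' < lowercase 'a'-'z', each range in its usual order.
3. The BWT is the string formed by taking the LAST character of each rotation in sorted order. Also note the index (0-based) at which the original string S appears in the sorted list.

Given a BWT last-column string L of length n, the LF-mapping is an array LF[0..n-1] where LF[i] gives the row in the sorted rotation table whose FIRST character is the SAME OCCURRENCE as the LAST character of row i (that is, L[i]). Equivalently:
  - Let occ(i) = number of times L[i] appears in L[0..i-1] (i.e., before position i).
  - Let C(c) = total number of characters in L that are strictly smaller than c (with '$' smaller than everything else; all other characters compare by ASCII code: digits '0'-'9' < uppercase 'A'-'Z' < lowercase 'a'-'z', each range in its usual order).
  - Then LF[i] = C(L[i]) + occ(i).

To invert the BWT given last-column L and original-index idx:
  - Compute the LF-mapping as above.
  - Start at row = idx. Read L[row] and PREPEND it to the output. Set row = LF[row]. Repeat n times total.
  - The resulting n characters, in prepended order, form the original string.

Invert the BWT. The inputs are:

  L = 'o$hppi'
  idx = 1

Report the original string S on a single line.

LF mapping: 3 0 1 4 5 2
Walk LF starting at row 1, prepending L[row]:
  step 1: row=1, L[1]='$', prepend. Next row=LF[1]=0
  step 2: row=0, L[0]='o', prepend. Next row=LF[0]=3
  step 3: row=3, L[3]='p', prepend. Next row=LF[3]=4
  step 4: row=4, L[4]='p', prepend. Next row=LF[4]=5
  step 5: row=5, L[5]='i', prepend. Next row=LF[5]=2
  step 6: row=2, L[2]='h', prepend. Next row=LF[2]=1
Reversed output: hippo$

Answer: hippo$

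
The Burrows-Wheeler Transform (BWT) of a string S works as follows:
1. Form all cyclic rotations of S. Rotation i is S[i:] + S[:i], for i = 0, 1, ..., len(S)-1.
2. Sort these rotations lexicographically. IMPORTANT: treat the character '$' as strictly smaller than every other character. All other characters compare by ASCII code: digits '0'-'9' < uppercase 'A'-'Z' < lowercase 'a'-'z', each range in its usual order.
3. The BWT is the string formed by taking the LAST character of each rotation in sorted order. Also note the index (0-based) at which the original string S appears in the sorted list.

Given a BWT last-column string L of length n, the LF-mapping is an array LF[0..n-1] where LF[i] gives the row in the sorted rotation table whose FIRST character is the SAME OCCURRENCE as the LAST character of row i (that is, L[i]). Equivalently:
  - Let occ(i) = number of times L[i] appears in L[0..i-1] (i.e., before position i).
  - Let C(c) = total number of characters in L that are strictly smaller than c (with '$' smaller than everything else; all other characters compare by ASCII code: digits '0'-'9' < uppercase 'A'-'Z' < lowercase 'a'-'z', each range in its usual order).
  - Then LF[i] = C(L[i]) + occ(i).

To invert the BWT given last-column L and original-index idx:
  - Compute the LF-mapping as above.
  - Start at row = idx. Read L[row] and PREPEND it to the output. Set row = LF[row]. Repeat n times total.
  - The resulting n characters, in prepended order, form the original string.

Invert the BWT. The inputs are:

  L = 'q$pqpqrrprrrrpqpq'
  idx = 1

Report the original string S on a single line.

LF mapping: 6 0 1 7 2 8 11 12 3 13 14 15 16 4 9 5 10
Walk LF starting at row 1, prepending L[row]:
  step 1: row=1, L[1]='$', prepend. Next row=LF[1]=0
  step 2: row=0, L[0]='q', prepend. Next row=LF[0]=6
  step 3: row=6, L[6]='r', prepend. Next row=LF[6]=11
  step 4: row=11, L[11]='r', prepend. Next row=LF[11]=15
  step 5: row=15, L[15]='p', prepend. Next row=LF[15]=5
  step 6: row=5, L[5]='q', prepend. Next row=LF[5]=8
  step 7: row=8, L[8]='p', prepend. Next row=LF[8]=3
  step 8: row=3, L[3]='q', prepend. Next row=LF[3]=7
  step 9: row=7, L[7]='r', prepend. Next row=LF[7]=12
  step 10: row=12, L[12]='r', prepend. Next row=LF[12]=16
  step 11: row=16, L[16]='q', prepend. Next row=LF[16]=10
  step 12: row=10, L[10]='r', prepend. Next row=LF[10]=14
  step 13: row=14, L[14]='q', prepend. Next row=LF[14]=9
  step 14: row=9, L[9]='r', prepend. Next row=LF[9]=13
  step 15: row=13, L[13]='p', prepend. Next row=LF[13]=4
  step 16: row=4, L[4]='p', prepend. Next row=LF[4]=2
  step 17: row=2, L[2]='p', prepend. Next row=LF[2]=1
Reversed output: ppprqrqrrqpqprrq$

Answer: ppprqrqrrqpqprrq$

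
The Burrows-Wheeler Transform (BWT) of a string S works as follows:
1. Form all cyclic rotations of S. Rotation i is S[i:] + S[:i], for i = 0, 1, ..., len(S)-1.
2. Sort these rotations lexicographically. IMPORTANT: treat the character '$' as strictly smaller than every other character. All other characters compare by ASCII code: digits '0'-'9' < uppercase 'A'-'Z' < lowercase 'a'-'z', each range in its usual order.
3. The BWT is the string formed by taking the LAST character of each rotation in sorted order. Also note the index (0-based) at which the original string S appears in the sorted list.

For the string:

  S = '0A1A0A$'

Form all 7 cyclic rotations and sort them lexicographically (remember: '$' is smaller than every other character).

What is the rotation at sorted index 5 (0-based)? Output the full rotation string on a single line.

All 7 rotations (rotation i = S[i:]+S[:i]):
  rot[0] = 0A1A0A$
  rot[1] = A1A0A$0
  rot[2] = 1A0A$0A
  rot[3] = A0A$0A1
  rot[4] = 0A$0A1A
  rot[5] = A$0A1A0
  rot[6] = $0A1A0A
Sorted (with $ < everything):
  sorted[0] = $0A1A0A
  sorted[1] = 0A$0A1A
  sorted[2] = 0A1A0A$
  sorted[3] = 1A0A$0A
  sorted[4] = A$0A1A0
  sorted[5] = A0A$0A1
  sorted[6] = A1A0A$0
sorted[5] = A0A$0A1

Answer: A0A$0A1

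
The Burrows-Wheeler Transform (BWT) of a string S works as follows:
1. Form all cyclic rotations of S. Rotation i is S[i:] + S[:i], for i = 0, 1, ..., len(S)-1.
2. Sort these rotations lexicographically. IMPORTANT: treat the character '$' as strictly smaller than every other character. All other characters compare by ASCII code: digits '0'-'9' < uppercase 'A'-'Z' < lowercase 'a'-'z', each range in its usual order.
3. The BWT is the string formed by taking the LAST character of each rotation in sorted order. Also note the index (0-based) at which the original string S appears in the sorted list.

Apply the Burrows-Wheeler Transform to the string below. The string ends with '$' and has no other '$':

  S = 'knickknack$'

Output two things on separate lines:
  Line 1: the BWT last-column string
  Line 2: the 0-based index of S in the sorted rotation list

All 11 rotations (rotation i = S[i:]+S[:i]):
  rot[0] = knickknack$
  rot[1] = nickknack$k
  rot[2] = ickknack$kn
  rot[3] = ckknack$kni
  rot[4] = kknack$knic
  rot[5] = knack$knick
  rot[6] = nack$knickk
  rot[7] = ack$knickkn
  rot[8] = ck$knickkna
  rot[9] = k$knickknac
  rot[10] = $knickknack
Sorted (with $ < everything):
  sorted[0] = $knickknack  (last char: 'k')
  sorted[1] = ack$knickkn  (last char: 'n')
  sorted[2] = ck$knickkna  (last char: 'a')
  sorted[3] = ckknack$kni  (last char: 'i')
  sorted[4] = ickknack$kn  (last char: 'n')
  sorted[5] = k$knickknac  (last char: 'c')
  sorted[6] = kknack$knic  (last char: 'c')
  sorted[7] = knack$knick  (last char: 'k')
  sorted[8] = knickknack$  (last char: '$')
  sorted[9] = nack$knickk  (last char: 'k')
  sorted[10] = nickknack$k  (last char: 'k')
Last column: knaincck$kk
Original string S is at sorted index 8

Answer: knaincck$kk
8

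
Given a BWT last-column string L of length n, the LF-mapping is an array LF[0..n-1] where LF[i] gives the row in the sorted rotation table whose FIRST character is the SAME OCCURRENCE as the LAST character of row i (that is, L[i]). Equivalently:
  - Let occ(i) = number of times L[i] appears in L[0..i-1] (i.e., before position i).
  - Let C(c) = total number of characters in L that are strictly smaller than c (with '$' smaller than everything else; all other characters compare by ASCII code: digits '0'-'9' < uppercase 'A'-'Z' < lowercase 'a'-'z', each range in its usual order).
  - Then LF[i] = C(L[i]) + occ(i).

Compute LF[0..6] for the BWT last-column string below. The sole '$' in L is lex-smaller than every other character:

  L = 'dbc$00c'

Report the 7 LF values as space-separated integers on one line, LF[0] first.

Char counts: '$':1, '0':2, 'b':1, 'c':2, 'd':1
C (first-col start): C('$')=0, C('0')=1, C('b')=3, C('c')=4, C('d')=6
L[0]='d': occ=0, LF[0]=C('d')+0=6+0=6
L[1]='b': occ=0, LF[1]=C('b')+0=3+0=3
L[2]='c': occ=0, LF[2]=C('c')+0=4+0=4
L[3]='$': occ=0, LF[3]=C('$')+0=0+0=0
L[4]='0': occ=0, LF[4]=C('0')+0=1+0=1
L[5]='0': occ=1, LF[5]=C('0')+1=1+1=2
L[6]='c': occ=1, LF[6]=C('c')+1=4+1=5

Answer: 6 3 4 0 1 2 5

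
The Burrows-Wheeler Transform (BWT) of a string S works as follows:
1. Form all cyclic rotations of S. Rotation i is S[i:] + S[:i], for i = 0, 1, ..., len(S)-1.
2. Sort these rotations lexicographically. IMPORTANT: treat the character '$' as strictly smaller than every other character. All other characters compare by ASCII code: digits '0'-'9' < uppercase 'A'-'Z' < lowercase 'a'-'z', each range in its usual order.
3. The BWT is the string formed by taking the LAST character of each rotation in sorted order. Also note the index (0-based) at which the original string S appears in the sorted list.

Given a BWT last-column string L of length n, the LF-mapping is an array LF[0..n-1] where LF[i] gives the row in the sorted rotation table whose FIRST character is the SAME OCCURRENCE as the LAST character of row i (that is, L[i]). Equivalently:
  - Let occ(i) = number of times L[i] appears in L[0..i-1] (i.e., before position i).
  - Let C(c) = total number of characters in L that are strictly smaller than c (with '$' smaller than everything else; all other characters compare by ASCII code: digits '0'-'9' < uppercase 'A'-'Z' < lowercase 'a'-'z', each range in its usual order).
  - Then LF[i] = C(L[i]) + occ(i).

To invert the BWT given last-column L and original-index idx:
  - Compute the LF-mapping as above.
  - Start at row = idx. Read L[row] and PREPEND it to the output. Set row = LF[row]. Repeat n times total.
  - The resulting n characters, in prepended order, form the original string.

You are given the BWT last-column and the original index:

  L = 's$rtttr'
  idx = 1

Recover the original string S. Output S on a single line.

LF mapping: 3 0 1 4 5 6 2
Walk LF starting at row 1, prepending L[row]:
  step 1: row=1, L[1]='$', prepend. Next row=LF[1]=0
  step 2: row=0, L[0]='s', prepend. Next row=LF[0]=3
  step 3: row=3, L[3]='t', prepend. Next row=LF[3]=4
  step 4: row=4, L[4]='t', prepend. Next row=LF[4]=5
  step 5: row=5, L[5]='t', prepend. Next row=LF[5]=6
  step 6: row=6, L[6]='r', prepend. Next row=LF[6]=2
  step 7: row=2, L[2]='r', prepend. Next row=LF[2]=1
Reversed output: rrttts$

Answer: rrttts$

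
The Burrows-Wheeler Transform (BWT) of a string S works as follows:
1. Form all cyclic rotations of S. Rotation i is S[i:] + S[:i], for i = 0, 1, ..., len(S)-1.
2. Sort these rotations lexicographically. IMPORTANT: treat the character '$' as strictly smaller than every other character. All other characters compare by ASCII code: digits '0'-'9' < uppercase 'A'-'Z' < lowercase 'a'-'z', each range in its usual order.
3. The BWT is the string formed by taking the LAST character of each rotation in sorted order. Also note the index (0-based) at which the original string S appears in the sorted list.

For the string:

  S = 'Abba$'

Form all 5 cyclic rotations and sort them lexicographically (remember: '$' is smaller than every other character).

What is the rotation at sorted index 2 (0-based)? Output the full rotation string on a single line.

Answer: a$Abb

Derivation:
All 5 rotations (rotation i = S[i:]+S[:i]):
  rot[0] = Abba$
  rot[1] = bba$A
  rot[2] = ba$Ab
  rot[3] = a$Abb
  rot[4] = $Abba
Sorted (with $ < everything):
  sorted[0] = $Abba
  sorted[1] = Abba$
  sorted[2] = a$Abb
  sorted[3] = ba$Ab
  sorted[4] = bba$A
sorted[2] = a$Abb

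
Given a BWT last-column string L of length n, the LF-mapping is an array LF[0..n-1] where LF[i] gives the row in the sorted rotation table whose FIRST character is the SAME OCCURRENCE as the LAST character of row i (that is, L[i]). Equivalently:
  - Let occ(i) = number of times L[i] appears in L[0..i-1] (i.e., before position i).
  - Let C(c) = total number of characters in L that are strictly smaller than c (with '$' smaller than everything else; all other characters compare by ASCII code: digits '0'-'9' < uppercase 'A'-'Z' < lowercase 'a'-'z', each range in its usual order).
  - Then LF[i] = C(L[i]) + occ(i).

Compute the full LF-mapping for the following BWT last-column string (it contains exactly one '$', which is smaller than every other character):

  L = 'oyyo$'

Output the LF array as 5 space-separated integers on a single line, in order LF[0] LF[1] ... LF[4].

Char counts: '$':1, 'o':2, 'y':2
C (first-col start): C('$')=0, C('o')=1, C('y')=3
L[0]='o': occ=0, LF[0]=C('o')+0=1+0=1
L[1]='y': occ=0, LF[1]=C('y')+0=3+0=3
L[2]='y': occ=1, LF[2]=C('y')+1=3+1=4
L[3]='o': occ=1, LF[3]=C('o')+1=1+1=2
L[4]='$': occ=0, LF[4]=C('$')+0=0+0=0

Answer: 1 3 4 2 0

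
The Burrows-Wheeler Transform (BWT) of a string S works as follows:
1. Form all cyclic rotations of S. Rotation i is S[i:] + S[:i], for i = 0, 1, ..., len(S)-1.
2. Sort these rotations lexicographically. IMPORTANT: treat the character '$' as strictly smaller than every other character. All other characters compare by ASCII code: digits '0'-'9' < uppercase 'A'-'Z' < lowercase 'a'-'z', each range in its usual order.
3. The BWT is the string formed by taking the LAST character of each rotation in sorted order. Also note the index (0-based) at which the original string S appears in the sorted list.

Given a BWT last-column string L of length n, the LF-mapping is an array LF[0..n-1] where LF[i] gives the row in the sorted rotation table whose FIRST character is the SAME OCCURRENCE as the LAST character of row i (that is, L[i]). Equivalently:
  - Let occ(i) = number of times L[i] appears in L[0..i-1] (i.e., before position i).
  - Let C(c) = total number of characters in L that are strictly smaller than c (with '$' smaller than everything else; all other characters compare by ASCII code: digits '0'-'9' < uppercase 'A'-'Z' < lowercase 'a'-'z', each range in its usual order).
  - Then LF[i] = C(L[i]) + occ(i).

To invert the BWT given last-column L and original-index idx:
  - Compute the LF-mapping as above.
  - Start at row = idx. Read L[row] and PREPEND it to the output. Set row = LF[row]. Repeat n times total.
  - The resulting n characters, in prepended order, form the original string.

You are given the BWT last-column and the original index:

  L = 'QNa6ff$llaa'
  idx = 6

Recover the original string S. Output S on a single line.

LF mapping: 3 2 4 1 7 8 0 9 10 5 6
Walk LF starting at row 6, prepending L[row]:
  step 1: row=6, L[6]='$', prepend. Next row=LF[6]=0
  step 2: row=0, L[0]='Q', prepend. Next row=LF[0]=3
  step 3: row=3, L[3]='6', prepend. Next row=LF[3]=1
  step 4: row=1, L[1]='N', prepend. Next row=LF[1]=2
  step 5: row=2, L[2]='a', prepend. Next row=LF[2]=4
  step 6: row=4, L[4]='f', prepend. Next row=LF[4]=7
  step 7: row=7, L[7]='l', prepend. Next row=LF[7]=9
  step 8: row=9, L[9]='a', prepend. Next row=LF[9]=5
  step 9: row=5, L[5]='f', prepend. Next row=LF[5]=8
  step 10: row=8, L[8]='l', prepend. Next row=LF[8]=10
  step 11: row=10, L[10]='a', prepend. Next row=LF[10]=6
Reversed output: alfalfaN6Q$

Answer: alfalfaN6Q$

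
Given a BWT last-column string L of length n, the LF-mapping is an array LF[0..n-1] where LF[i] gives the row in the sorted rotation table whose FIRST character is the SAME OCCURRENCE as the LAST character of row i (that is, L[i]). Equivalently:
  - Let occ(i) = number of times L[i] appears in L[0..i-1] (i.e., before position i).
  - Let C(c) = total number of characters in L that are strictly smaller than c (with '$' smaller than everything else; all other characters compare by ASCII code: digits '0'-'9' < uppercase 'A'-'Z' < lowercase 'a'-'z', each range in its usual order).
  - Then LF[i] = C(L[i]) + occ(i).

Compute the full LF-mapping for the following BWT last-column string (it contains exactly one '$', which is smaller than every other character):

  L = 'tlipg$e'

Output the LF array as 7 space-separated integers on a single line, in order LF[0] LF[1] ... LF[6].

Answer: 6 4 3 5 2 0 1

Derivation:
Char counts: '$':1, 'e':1, 'g':1, 'i':1, 'l':1, 'p':1, 't':1
C (first-col start): C('$')=0, C('e')=1, C('g')=2, C('i')=3, C('l')=4, C('p')=5, C('t')=6
L[0]='t': occ=0, LF[0]=C('t')+0=6+0=6
L[1]='l': occ=0, LF[1]=C('l')+0=4+0=4
L[2]='i': occ=0, LF[2]=C('i')+0=3+0=3
L[3]='p': occ=0, LF[3]=C('p')+0=5+0=5
L[4]='g': occ=0, LF[4]=C('g')+0=2+0=2
L[5]='$': occ=0, LF[5]=C('$')+0=0+0=0
L[6]='e': occ=0, LF[6]=C('e')+0=1+0=1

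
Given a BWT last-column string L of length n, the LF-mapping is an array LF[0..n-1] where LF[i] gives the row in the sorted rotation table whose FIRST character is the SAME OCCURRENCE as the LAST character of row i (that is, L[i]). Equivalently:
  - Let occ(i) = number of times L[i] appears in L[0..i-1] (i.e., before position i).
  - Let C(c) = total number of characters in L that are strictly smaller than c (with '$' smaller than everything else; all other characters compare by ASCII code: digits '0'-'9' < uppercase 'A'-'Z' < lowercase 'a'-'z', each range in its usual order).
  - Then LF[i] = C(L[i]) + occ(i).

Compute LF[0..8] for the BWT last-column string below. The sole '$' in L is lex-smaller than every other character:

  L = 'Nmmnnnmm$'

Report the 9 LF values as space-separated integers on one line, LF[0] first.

Char counts: '$':1, 'N':1, 'm':4, 'n':3
C (first-col start): C('$')=0, C('N')=1, C('m')=2, C('n')=6
L[0]='N': occ=0, LF[0]=C('N')+0=1+0=1
L[1]='m': occ=0, LF[1]=C('m')+0=2+0=2
L[2]='m': occ=1, LF[2]=C('m')+1=2+1=3
L[3]='n': occ=0, LF[3]=C('n')+0=6+0=6
L[4]='n': occ=1, LF[4]=C('n')+1=6+1=7
L[5]='n': occ=2, LF[5]=C('n')+2=6+2=8
L[6]='m': occ=2, LF[6]=C('m')+2=2+2=4
L[7]='m': occ=3, LF[7]=C('m')+3=2+3=5
L[8]='$': occ=0, LF[8]=C('$')+0=0+0=0

Answer: 1 2 3 6 7 8 4 5 0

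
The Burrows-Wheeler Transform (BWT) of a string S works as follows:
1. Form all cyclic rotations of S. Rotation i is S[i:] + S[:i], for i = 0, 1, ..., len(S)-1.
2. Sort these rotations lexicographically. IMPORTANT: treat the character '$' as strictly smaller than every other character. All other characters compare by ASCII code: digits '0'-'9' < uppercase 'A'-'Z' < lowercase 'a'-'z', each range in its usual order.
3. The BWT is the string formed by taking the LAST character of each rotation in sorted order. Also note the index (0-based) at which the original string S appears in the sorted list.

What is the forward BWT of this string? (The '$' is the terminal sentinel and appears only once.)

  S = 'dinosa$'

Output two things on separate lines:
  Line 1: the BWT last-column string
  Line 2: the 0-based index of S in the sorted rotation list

All 7 rotations (rotation i = S[i:]+S[:i]):
  rot[0] = dinosa$
  rot[1] = inosa$d
  rot[2] = nosa$di
  rot[3] = osa$din
  rot[4] = sa$dino
  rot[5] = a$dinos
  rot[6] = $dinosa
Sorted (with $ < everything):
  sorted[0] = $dinosa  (last char: 'a')
  sorted[1] = a$dinos  (last char: 's')
  sorted[2] = dinosa$  (last char: '$')
  sorted[3] = inosa$d  (last char: 'd')
  sorted[4] = nosa$di  (last char: 'i')
  sorted[5] = osa$din  (last char: 'n')
  sorted[6] = sa$dino  (last char: 'o')
Last column: as$dino
Original string S is at sorted index 2

Answer: as$dino
2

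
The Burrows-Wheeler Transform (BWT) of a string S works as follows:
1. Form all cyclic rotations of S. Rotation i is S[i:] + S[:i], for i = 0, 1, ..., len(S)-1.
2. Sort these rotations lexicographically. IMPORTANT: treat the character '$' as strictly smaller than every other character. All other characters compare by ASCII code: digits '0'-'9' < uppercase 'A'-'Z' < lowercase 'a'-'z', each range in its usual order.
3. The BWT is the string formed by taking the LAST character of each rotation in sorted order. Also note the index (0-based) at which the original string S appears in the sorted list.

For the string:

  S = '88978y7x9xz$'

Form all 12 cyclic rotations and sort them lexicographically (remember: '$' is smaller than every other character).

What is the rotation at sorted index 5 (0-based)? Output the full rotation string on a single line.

All 12 rotations (rotation i = S[i:]+S[:i]):
  rot[0] = 88978y7x9xz$
  rot[1] = 8978y7x9xz$8
  rot[2] = 978y7x9xz$88
  rot[3] = 78y7x9xz$889
  rot[4] = 8y7x9xz$8897
  rot[5] = y7x9xz$88978
  rot[6] = 7x9xz$88978y
  rot[7] = x9xz$88978y7
  rot[8] = 9xz$88978y7x
  rot[9] = xz$88978y7x9
  rot[10] = z$88978y7x9x
  rot[11] = $88978y7x9xz
Sorted (with $ < everything):
  sorted[0] = $88978y7x9xz
  sorted[1] = 78y7x9xz$889
  sorted[2] = 7x9xz$88978y
  sorted[3] = 88978y7x9xz$
  sorted[4] = 8978y7x9xz$8
  sorted[5] = 8y7x9xz$8897
  sorted[6] = 978y7x9xz$88
  sorted[7] = 9xz$88978y7x
  sorted[8] = x9xz$88978y7
  sorted[9] = xz$88978y7x9
  sorted[10] = y7x9xz$88978
  sorted[11] = z$88978y7x9x
sorted[5] = 8y7x9xz$8897

Answer: 8y7x9xz$8897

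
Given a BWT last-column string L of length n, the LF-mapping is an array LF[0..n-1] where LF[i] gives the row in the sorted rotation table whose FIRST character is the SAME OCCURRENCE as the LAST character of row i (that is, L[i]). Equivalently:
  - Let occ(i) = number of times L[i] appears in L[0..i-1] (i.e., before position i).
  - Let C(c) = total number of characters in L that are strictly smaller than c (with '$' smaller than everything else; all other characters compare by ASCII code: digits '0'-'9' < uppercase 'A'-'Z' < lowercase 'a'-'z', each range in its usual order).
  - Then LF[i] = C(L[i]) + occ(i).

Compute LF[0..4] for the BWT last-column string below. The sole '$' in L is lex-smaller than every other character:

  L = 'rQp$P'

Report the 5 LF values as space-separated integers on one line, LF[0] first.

Answer: 4 2 3 0 1

Derivation:
Char counts: '$':1, 'P':1, 'Q':1, 'p':1, 'r':1
C (first-col start): C('$')=0, C('P')=1, C('Q')=2, C('p')=3, C('r')=4
L[0]='r': occ=0, LF[0]=C('r')+0=4+0=4
L[1]='Q': occ=0, LF[1]=C('Q')+0=2+0=2
L[2]='p': occ=0, LF[2]=C('p')+0=3+0=3
L[3]='$': occ=0, LF[3]=C('$')+0=0+0=0
L[4]='P': occ=0, LF[4]=C('P')+0=1+0=1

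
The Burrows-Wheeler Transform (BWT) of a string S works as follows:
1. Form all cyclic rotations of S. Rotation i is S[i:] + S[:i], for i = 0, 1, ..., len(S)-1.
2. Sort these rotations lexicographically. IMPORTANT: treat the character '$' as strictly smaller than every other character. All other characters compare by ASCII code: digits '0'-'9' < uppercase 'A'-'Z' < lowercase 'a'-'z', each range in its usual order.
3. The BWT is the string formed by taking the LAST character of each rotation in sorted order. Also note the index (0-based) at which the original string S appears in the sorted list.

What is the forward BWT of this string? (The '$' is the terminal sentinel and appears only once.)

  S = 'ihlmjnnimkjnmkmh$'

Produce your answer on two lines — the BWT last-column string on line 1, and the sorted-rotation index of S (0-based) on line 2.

Answer: hmi$nkmmmhklinnjj
3

Derivation:
All 17 rotations (rotation i = S[i:]+S[:i]):
  rot[0] = ihlmjnnimkjnmkmh$
  rot[1] = hlmjnnimkjnmkmh$i
  rot[2] = lmjnnimkjnmkmh$ih
  rot[3] = mjnnimkjnmkmh$ihl
  rot[4] = jnnimkjnmkmh$ihlm
  rot[5] = nnimkjnmkmh$ihlmj
  rot[6] = nimkjnmkmh$ihlmjn
  rot[7] = imkjnmkmh$ihlmjnn
  rot[8] = mkjnmkmh$ihlmjnni
  rot[9] = kjnmkmh$ihlmjnnim
  rot[10] = jnmkmh$ihlmjnnimk
  rot[11] = nmkmh$ihlmjnnimkj
  rot[12] = mkmh$ihlmjnnimkjn
  rot[13] = kmh$ihlmjnnimkjnm
  rot[14] = mh$ihlmjnnimkjnmk
  rot[15] = h$ihlmjnnimkjnmkm
  rot[16] = $ihlmjnnimkjnmkmh
Sorted (with $ < everything):
  sorted[0] = $ihlmjnnimkjnmkmh  (last char: 'h')
  sorted[1] = h$ihlmjnnimkjnmkm  (last char: 'm')
  sorted[2] = hlmjnnimkjnmkmh$i  (last char: 'i')
  sorted[3] = ihlmjnnimkjnmkmh$  (last char: '$')
  sorted[4] = imkjnmkmh$ihlmjnn  (last char: 'n')
  sorted[5] = jnmkmh$ihlmjnnimk  (last char: 'k')
  sorted[6] = jnnimkjnmkmh$ihlm  (last char: 'm')
  sorted[7] = kjnmkmh$ihlmjnnim  (last char: 'm')
  sorted[8] = kmh$ihlmjnnimkjnm  (last char: 'm')
  sorted[9] = lmjnnimkjnmkmh$ih  (last char: 'h')
  sorted[10] = mh$ihlmjnnimkjnmk  (last char: 'k')
  sorted[11] = mjnnimkjnmkmh$ihl  (last char: 'l')
  sorted[12] = mkjnmkmh$ihlmjnni  (last char: 'i')
  sorted[13] = mkmh$ihlmjnnimkjn  (last char: 'n')
  sorted[14] = nimkjnmkmh$ihlmjn  (last char: 'n')
  sorted[15] = nmkmh$ihlmjnnimkj  (last char: 'j')
  sorted[16] = nnimkjnmkmh$ihlmj  (last char: 'j')
Last column: hmi$nkmmmhklinnjj
Original string S is at sorted index 3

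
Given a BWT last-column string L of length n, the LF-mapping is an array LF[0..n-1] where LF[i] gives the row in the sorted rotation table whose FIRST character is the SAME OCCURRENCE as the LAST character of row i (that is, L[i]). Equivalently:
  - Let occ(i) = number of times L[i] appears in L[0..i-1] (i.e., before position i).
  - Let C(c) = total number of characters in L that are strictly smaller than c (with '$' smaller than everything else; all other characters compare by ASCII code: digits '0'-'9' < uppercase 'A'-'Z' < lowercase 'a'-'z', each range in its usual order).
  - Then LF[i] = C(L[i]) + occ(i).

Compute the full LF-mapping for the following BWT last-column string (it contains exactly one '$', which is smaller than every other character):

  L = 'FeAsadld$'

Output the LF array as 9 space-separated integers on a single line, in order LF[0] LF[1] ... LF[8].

Answer: 2 6 1 8 3 4 7 5 0

Derivation:
Char counts: '$':1, 'A':1, 'F':1, 'a':1, 'd':2, 'e':1, 'l':1, 's':1
C (first-col start): C('$')=0, C('A')=1, C('F')=2, C('a')=3, C('d')=4, C('e')=6, C('l')=7, C('s')=8
L[0]='F': occ=0, LF[0]=C('F')+0=2+0=2
L[1]='e': occ=0, LF[1]=C('e')+0=6+0=6
L[2]='A': occ=0, LF[2]=C('A')+0=1+0=1
L[3]='s': occ=0, LF[3]=C('s')+0=8+0=8
L[4]='a': occ=0, LF[4]=C('a')+0=3+0=3
L[5]='d': occ=0, LF[5]=C('d')+0=4+0=4
L[6]='l': occ=0, LF[6]=C('l')+0=7+0=7
L[7]='d': occ=1, LF[7]=C('d')+1=4+1=5
L[8]='$': occ=0, LF[8]=C('$')+0=0+0=0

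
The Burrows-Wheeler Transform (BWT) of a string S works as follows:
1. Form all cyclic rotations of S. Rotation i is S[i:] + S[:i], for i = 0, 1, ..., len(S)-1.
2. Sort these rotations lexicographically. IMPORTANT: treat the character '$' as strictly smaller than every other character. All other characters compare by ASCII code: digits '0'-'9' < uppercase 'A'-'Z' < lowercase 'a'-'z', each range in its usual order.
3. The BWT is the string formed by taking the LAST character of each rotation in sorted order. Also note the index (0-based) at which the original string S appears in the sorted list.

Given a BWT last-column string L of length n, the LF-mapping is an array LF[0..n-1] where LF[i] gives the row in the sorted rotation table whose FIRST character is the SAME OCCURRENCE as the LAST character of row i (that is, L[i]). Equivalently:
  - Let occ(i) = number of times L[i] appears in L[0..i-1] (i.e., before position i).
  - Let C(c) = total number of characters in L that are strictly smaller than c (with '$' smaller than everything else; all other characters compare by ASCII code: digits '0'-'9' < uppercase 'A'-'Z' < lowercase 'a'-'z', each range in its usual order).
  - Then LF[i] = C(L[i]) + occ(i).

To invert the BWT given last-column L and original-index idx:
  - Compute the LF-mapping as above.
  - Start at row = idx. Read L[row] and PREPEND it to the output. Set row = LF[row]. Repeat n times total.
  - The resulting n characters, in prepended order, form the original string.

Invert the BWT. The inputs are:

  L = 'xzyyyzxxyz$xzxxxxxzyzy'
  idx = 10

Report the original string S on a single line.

Answer: yxxyzyxyxxyzzzxzxyxzx$

Derivation:
LF mapping: 1 16 10 11 12 17 2 3 13 18 0 4 19 5 6 7 8 9 20 14 21 15
Walk LF starting at row 10, prepending L[row]:
  step 1: row=10, L[10]='$', prepend. Next row=LF[10]=0
  step 2: row=0, L[0]='x', prepend. Next row=LF[0]=1
  step 3: row=1, L[1]='z', prepend. Next row=LF[1]=16
  step 4: row=16, L[16]='x', prepend. Next row=LF[16]=8
  step 5: row=8, L[8]='y', prepend. Next row=LF[8]=13
  step 6: row=13, L[13]='x', prepend. Next row=LF[13]=5
  step 7: row=5, L[5]='z', prepend. Next row=LF[5]=17
  step 8: row=17, L[17]='x', prepend. Next row=LF[17]=9
  step 9: row=9, L[9]='z', prepend. Next row=LF[9]=18
  step 10: row=18, L[18]='z', prepend. Next row=LF[18]=20
  step 11: row=20, L[20]='z', prepend. Next row=LF[20]=21
  step 12: row=21, L[21]='y', prepend. Next row=LF[21]=15
  step 13: row=15, L[15]='x', prepend. Next row=LF[15]=7
  step 14: row=7, L[7]='x', prepend. Next row=LF[7]=3
  step 15: row=3, L[3]='y', prepend. Next row=LF[3]=11
  step 16: row=11, L[11]='x', prepend. Next row=LF[11]=4
  step 17: row=4, L[4]='y', prepend. Next row=LF[4]=12
  step 18: row=12, L[12]='z', prepend. Next row=LF[12]=19
  step 19: row=19, L[19]='y', prepend. Next row=LF[19]=14
  step 20: row=14, L[14]='x', prepend. Next row=LF[14]=6
  step 21: row=6, L[6]='x', prepend. Next row=LF[6]=2
  step 22: row=2, L[2]='y', prepend. Next row=LF[2]=10
Reversed output: yxxyzyxyxxyzzzxzxyxzx$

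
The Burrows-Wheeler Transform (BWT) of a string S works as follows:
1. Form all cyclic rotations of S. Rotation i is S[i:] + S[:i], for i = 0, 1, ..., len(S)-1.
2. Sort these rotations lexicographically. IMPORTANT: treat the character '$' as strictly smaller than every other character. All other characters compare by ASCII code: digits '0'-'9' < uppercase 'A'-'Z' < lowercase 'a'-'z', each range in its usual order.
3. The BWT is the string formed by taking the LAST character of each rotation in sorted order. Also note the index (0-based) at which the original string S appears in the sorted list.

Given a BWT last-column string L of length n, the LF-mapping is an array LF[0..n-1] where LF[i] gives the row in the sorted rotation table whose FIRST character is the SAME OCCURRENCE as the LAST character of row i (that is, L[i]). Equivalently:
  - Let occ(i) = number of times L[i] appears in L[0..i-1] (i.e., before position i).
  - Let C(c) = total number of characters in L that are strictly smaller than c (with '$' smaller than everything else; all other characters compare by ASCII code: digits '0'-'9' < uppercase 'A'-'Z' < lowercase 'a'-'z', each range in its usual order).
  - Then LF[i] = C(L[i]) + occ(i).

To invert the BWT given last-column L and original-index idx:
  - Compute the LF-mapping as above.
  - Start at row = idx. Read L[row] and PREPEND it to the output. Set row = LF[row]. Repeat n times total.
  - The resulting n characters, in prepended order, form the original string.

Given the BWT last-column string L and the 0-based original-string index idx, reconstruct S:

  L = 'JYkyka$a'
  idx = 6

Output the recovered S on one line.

Answer: kayakYJ$

Derivation:
LF mapping: 1 2 5 7 6 3 0 4
Walk LF starting at row 6, prepending L[row]:
  step 1: row=6, L[6]='$', prepend. Next row=LF[6]=0
  step 2: row=0, L[0]='J', prepend. Next row=LF[0]=1
  step 3: row=1, L[1]='Y', prepend. Next row=LF[1]=2
  step 4: row=2, L[2]='k', prepend. Next row=LF[2]=5
  step 5: row=5, L[5]='a', prepend. Next row=LF[5]=3
  step 6: row=3, L[3]='y', prepend. Next row=LF[3]=7
  step 7: row=7, L[7]='a', prepend. Next row=LF[7]=4
  step 8: row=4, L[4]='k', prepend. Next row=LF[4]=6
Reversed output: kayakYJ$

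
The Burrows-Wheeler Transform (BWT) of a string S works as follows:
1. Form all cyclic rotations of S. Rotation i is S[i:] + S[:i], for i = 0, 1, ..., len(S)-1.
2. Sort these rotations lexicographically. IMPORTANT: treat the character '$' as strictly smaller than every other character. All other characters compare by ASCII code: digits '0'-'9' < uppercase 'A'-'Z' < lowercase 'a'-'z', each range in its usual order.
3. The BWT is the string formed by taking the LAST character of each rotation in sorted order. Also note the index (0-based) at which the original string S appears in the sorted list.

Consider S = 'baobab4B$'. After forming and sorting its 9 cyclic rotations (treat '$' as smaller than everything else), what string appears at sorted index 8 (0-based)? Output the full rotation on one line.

Answer: obab4B$ba

Derivation:
All 9 rotations (rotation i = S[i:]+S[:i]):
  rot[0] = baobab4B$
  rot[1] = aobab4B$b
  rot[2] = obab4B$ba
  rot[3] = bab4B$bao
  rot[4] = ab4B$baob
  rot[5] = b4B$baoba
  rot[6] = 4B$baobab
  rot[7] = B$baobab4
  rot[8] = $baobab4B
Sorted (with $ < everything):
  sorted[0] = $baobab4B
  sorted[1] = 4B$baobab
  sorted[2] = B$baobab4
  sorted[3] = ab4B$baob
  sorted[4] = aobab4B$b
  sorted[5] = b4B$baoba
  sorted[6] = bab4B$bao
  sorted[7] = baobab4B$
  sorted[8] = obab4B$ba
sorted[8] = obab4B$ba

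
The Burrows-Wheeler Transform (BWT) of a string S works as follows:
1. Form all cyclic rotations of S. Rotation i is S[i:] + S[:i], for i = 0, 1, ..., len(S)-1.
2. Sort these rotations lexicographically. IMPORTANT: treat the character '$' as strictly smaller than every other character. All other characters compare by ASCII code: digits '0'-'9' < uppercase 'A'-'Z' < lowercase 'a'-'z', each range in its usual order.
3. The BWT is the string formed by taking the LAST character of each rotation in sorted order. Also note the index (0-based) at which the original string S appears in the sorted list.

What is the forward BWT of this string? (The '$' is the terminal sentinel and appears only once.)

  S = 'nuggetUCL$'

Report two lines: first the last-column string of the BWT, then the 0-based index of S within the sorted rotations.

All 10 rotations (rotation i = S[i:]+S[:i]):
  rot[0] = nuggetUCL$
  rot[1] = uggetUCL$n
  rot[2] = ggetUCL$nu
  rot[3] = getUCL$nug
  rot[4] = etUCL$nugg
  rot[5] = tUCL$nugge
  rot[6] = UCL$nugget
  rot[7] = CL$nuggetU
  rot[8] = L$nuggetUC
  rot[9] = $nuggetUCL
Sorted (with $ < everything):
  sorted[0] = $nuggetUCL  (last char: 'L')
  sorted[1] = CL$nuggetU  (last char: 'U')
  sorted[2] = L$nuggetUC  (last char: 'C')
  sorted[3] = UCL$nugget  (last char: 't')
  sorted[4] = etUCL$nugg  (last char: 'g')
  sorted[5] = getUCL$nug  (last char: 'g')
  sorted[6] = ggetUCL$nu  (last char: 'u')
  sorted[7] = nuggetUCL$  (last char: '$')
  sorted[8] = tUCL$nugge  (last char: 'e')
  sorted[9] = uggetUCL$n  (last char: 'n')
Last column: LUCtggu$en
Original string S is at sorted index 7

Answer: LUCtggu$en
7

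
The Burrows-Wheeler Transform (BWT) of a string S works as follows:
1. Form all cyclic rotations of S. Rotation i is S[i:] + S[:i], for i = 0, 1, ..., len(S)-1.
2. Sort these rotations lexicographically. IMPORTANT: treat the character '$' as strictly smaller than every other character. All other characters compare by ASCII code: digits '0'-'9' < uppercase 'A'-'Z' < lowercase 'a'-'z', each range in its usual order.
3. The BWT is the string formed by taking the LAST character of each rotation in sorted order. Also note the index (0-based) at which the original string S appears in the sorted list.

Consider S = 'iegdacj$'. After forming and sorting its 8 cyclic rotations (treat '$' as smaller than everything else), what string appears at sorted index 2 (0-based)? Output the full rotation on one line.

Answer: cj$iegda

Derivation:
All 8 rotations (rotation i = S[i:]+S[:i]):
  rot[0] = iegdacj$
  rot[1] = egdacj$i
  rot[2] = gdacj$ie
  rot[3] = dacj$ieg
  rot[4] = acj$iegd
  rot[5] = cj$iegda
  rot[6] = j$iegdac
  rot[7] = $iegdacj
Sorted (with $ < everything):
  sorted[0] = $iegdacj
  sorted[1] = acj$iegd
  sorted[2] = cj$iegda
  sorted[3] = dacj$ieg
  sorted[4] = egdacj$i
  sorted[5] = gdacj$ie
  sorted[6] = iegdacj$
  sorted[7] = j$iegdac
sorted[2] = cj$iegda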